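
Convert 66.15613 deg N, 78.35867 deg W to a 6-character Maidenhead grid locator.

FP06td

Add 180° to longitude and 90° to latitude: 101.6413, 156.1561.
Field: lon ⌊101.6413/20⌋ = 5 → F; lat ⌊156.1561/10⌋ = 15 → P.
Square: lon ⌊1.6413/2⌋ = 0; lat ⌊6.1561/1⌋ = 6.
Subsquare: lon ⌊1.6413/0.0833333⌋ = 19 → t; lat ⌊0.1561/0.0416667⌋ = 3 → d.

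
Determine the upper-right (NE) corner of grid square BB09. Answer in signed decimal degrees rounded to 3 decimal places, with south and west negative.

-70.000, -158.000

Field B=1, B=1: +1·20° lon, +1·10° lat → SW at lon -160°, lat -80°.
Square 0, 9: +0·2° lon, +9·1° lat → SW at lon -160°, lat -71°.
Cell spans 2° lon × 1° lat. NE corner is SW corner plus one full cell.
latitude -70.000, longitude -158.000.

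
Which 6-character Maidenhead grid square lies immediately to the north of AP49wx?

AQ40wa

Latitude subsquare x = 23; +1 → 24, wraps to 0 = a, carry into square.
Latitude square 9; +1 → 10, wraps to 0, carry into field.
Latitude field P = 15; +1 → 16 = Q.
The longitude characters are unchanged.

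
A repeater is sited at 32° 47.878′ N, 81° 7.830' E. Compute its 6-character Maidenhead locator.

NM02nt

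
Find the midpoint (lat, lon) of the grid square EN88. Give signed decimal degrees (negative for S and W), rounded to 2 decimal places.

Field E=4, N=13: +4·20° lon, +13·10° lat → SW at lon -100°, lat 40°.
Square 8, 8: +8·2° lon, +8·1° lat → SW at lon -84°, lat 48°.
Cell spans 2° lon × 1° lat. Centre is SW corner plus half of each.
latitude 48.50, longitude -83.00.

48.50, -83.00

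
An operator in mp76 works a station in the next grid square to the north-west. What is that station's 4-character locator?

Longitude square 7; −1 → 6.
Latitude square 6; +1 → 7.

MP67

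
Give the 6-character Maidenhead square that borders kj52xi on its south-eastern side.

KJ62ah

Longitude subsquare x = 23; +1 → 24, wraps to 0 = a, carry into square.
Longitude square 5; +1 → 6.
Latitude subsquare i = 8; −1 → 7 = h.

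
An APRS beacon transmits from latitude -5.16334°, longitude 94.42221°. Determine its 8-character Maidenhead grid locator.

NI74fu00

Add 180° to longitude and 90° to latitude: 274.42221, 84.83666.
Field: 274.42221/20 → 13 → N, 84.83666/10 → 8 → I; chars NI.
Square: 14.42221/2 → 7, 4.83666/1 → 4; chars 74.
Subsquare: 0.42221/0.0833333 → 5 → f, 0.83666/0.0416667 → 20 → u; chars fu.
Extended square: 0.00554/0.00833333 → 0, 0.00333/0.00416667 → 0; chars 00.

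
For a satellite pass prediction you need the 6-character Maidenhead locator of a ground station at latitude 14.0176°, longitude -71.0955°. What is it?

FK44ka

Shift to the Maidenhead origin (180°W, 90°S): lon 108.9045, lat 104.0176.
Field: 108.9045/20 → 5 → F, 104.0176/10 → 10 → K; chars FK.
Square: 8.9045/2 → 4, 4.0176/1 → 4; chars 44.
Subsquare: 0.9045/0.0833333 → 10 → k, 0.0176/0.0416667 → 0 → a; chars ka.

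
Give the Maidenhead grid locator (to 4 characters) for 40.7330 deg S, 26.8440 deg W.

HE69

Shift to the Maidenhead origin (180°W, 90°S): lon 153.16, lat 49.27.
Field: 153.16/20 → 7 → H, 49.27/10 → 4 → E; chars HE.
Square: 13.16/2 → 6, 9.27/1 → 9; chars 69.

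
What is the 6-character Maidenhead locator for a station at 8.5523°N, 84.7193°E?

Add 180° to longitude and 90° to latitude: 264.7193, 98.5523.
Field: 264.7193/20 → 13 → N, 98.5523/10 → 9 → J; chars NJ.
Square: 4.7193/2 → 2, 8.5523/1 → 8; chars 28.
Subsquare: 0.7193/0.0833333 → 8 → i, 0.5523/0.0416667 → 13 → n; chars in.

NJ28in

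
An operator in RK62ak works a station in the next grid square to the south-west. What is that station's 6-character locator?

RK52xj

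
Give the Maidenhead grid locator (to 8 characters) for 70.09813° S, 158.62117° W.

BB09qv56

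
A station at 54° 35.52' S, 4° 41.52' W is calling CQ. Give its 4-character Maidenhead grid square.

Shift to the Maidenhead origin (180°W, 90°S): lon 175.31, lat 35.41.
Field: 175.31/20 → 8 → I, 35.41/10 → 3 → D; chars ID.
Square: 15.31/2 → 7, 5.41/1 → 5; chars 75.

ID75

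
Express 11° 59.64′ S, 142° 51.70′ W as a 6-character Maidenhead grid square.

Offset from 180°W / 90°S: lon 37.1383°, lat 78.0060°.
Field: 37.1383/20 → 1 → B, 78.0060/10 → 7 → H; chars BH.
Square: 17.1383/2 → 8, 8.0060/1 → 8; chars 88.
Subsquare: 1.1383/0.0833333 → 13 → n, 0.0060/0.0416667 → 0 → a; chars na.

BH88na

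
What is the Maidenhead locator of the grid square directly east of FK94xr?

Longitude subsquare x = 23; +1 → 24, wraps to 0 = a, carry into square.
Longitude square 9; +1 → 10, wraps to 0, carry into field.
Longitude field F = 5; +1 → 6 = G.
The latitude characters are unchanged.

GK04ar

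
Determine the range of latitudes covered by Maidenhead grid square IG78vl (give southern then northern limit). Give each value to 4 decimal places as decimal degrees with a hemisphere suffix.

21.5417° S, 21.5000° S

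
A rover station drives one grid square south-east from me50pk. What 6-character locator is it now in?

Longitude subsquare p = 15; +1 → 16 = q.
Latitude subsquare k = 10; −1 → 9 = j.

ME50qj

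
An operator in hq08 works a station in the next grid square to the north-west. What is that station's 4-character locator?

Longitude square 0; −1 → -1, wraps to 9, carry into field.
Longitude field H = 7; −1 → 6 = G.
Latitude square 8; +1 → 9.

GQ99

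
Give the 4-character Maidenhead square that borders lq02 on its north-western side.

KQ93

Longitude square 0; −1 → -1, wraps to 9, carry into field.
Longitude field L = 11; −1 → 10 = K.
Latitude square 2; +1 → 3.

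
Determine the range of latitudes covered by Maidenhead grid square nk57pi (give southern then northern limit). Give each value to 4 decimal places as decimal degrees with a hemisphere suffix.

Field N=13, K=10: +13·20° lon, +10·10° lat → SW at lon 80°, lat 10°.
Square 5, 7: +5·2° lon, +7·1° lat → SW at lon 90°, lat 17°.
Subsquare p=15, i=8: +15·0.0833333° lon, +8·0.0416667° lat → SW at lon 91.25°, lat 17.3333°.
Cell spans 0.0833333° lon × 0.0416667° lat.
south 17.3333° N, north 17.3750° N.

17.3333° N, 17.3750° N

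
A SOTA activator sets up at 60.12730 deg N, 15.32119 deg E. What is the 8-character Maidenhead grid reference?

JP70pd80

Add 180° to longitude and 90° to latitude: 195.32119, 150.12730.
Field (20°×10°, letters A–R): lon ⌊195.32119/20⌋ = 9 → J; lat ⌊150.12730/10⌋ = 15 → P.
Square (2°×1°, digits 0–9): lon ⌊15.32119/2⌋ = 7; lat ⌊0.12730/1⌋ = 0.
Subsquare (5′×2.5′, letters a–x): lon ⌊1.32119/0.0833333⌋ = 15 → p; lat ⌊0.12730/0.0416667⌋ = 3 → d.
Extended square (30″×15″, digits 0–9): lon ⌊0.07119/0.00833333⌋ = 8; lat ⌊0.00230/0.00416667⌋ = 0.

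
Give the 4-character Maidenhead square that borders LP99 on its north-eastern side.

Longitude square 9; +1 → 10, wraps to 0, carry into field.
Longitude field L = 11; +1 → 12 = M.
Latitude square 9; +1 → 10, wraps to 0, carry into field.
Latitude field P = 15; +1 → 16 = Q.

MQ00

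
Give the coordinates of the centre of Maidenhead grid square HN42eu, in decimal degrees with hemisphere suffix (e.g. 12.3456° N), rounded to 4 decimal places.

Field H=7, N=13: +7·20° lon, +13·10° lat → SW at lon -40°, lat 40°.
Square 4, 2: +4·2° lon, +2·1° lat → SW at lon -32°, lat 42°.
Subsquare e=4, u=20: +4·0.0833333° lon, +20·0.0416667° lat → SW at lon -31.6667°, lat 42.8333°.
Cell spans 0.0833333° lon × 0.0416667° lat. Centre is SW corner plus half of each.
latitude 42.8542° N, longitude 31.6250° W.

42.8542° N, 31.6250° W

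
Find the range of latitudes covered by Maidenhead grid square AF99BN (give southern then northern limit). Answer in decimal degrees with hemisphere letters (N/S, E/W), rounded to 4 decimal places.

Field A=0, F=5: +0·20° lon, +5·10° lat → SW at lon -180°, lat -40°.
Square 9, 9: +9·2° lon, +9·1° lat → SW at lon -162°, lat -31°.
Subsquare b=1, n=13: +1·0.0833333° lon, +13·0.0416667° lat → SW at lon -161.917°, lat -30.4583°.
Cell spans 0.0833333° lon × 0.0416667° lat.
south 30.4583° S, north 30.4167° S.

30.4583° S, 30.4167° S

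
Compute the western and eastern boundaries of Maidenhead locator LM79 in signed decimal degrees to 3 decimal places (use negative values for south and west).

54.000, 56.000

Field L=11, M=12: +11·20° lon, +12·10° lat → SW at lon 40°, lat 30°.
Square 7, 9: +7·2° lon, +9·1° lat → SW at lon 54°, lat 39°.
Cell spans 2° lon × 1° lat.
west 54.000, east 56.000.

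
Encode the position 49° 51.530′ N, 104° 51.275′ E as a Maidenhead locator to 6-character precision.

Offset from 180°W / 90°S: lon 284.8546°, lat 139.8588°.
Field: 284.8546/20 → 14 → O, 139.8588/10 → 13 → N; chars ON.
Square: 4.8546/2 → 2, 9.8588/1 → 9; chars 29.
Subsquare: 0.8546/0.0833333 → 10 → k, 0.8588/0.0416667 → 20 → u; chars ku.

ON29ku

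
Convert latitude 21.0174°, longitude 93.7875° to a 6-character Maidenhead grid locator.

Shift to the Maidenhead origin (180°W, 90°S): lon 273.7875, lat 111.0174.
Field: 273.7875/20 → 13 → N, 111.0174/10 → 11 → L; chars NL.
Square: 13.7875/2 → 6, 1.0174/1 → 1; chars 61.
Subsquare: 1.7875/0.0833333 → 21 → v, 0.0174/0.0416667 → 0 → a; chars va.

NL61va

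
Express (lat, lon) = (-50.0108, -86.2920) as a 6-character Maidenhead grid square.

ED69ux

Add 180° to longitude and 90° to latitude: 93.7080, 39.9892.
Field: 93.7080/20 → 4 → E, 39.9892/10 → 3 → D; chars ED.
Square: 13.7080/2 → 6, 9.9892/1 → 9; chars 69.
Subsquare: 1.7080/0.0833333 → 20 → u, 0.9892/0.0416667 → 23 → x; chars ux.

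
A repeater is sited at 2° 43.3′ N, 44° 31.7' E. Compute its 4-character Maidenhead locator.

LJ22

Shift to the Maidenhead origin (180°W, 90°S): lon 224.53, lat 92.72.
Field: 224.53/20 → 11 → L, 92.72/10 → 9 → J; chars LJ.
Square: 4.53/2 → 2, 2.72/1 → 2; chars 22.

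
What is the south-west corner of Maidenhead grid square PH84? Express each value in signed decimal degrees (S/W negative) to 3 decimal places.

-16.000, 136.000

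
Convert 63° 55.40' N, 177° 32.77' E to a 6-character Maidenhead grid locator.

Shift to the Maidenhead origin (180°W, 90°S): lon 357.5462, lat 153.9233.
Field (20°×10°, letters A–R): lon ⌊357.5462/20⌋ = 17 → R; lat ⌊153.9233/10⌋ = 15 → P.
Square (2°×1°, digits 0–9): lon ⌊17.5462/2⌋ = 8; lat ⌊3.9233/1⌋ = 3.
Subsquare (5′×2.5′, letters a–x): lon ⌊1.5462/0.0833333⌋ = 18 → s; lat ⌊0.9233/0.0416667⌋ = 22 → w.

RP83sw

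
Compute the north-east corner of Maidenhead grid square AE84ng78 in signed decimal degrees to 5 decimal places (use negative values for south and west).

-45.71250, -162.85000

Field A=0, E=4: +0·20° lon, +4·10° lat → SW at lon -180°, lat -50°.
Square 8, 4: +8·2° lon, +4·1° lat → SW at lon -164°, lat -46°.
Subsquare n=13, g=6: +13·0.0833333° lon, +6·0.0416667° lat → SW at lon -162.917°, lat -45.75°.
Extended square 7, 8: +7·0.00833333° lon, +8·0.00416667° lat → SW at lon -162.858°, lat -45.7167°.
Cell spans 0.00833333° lon × 0.00416667° lat. NE corner is SW corner plus one full cell.
latitude -45.71250, longitude -162.85000.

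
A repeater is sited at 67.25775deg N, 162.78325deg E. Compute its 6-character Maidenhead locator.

Shift to the Maidenhead origin (180°W, 90°S): lon 342.7833, lat 157.2577.
Field: lon ⌊342.7833/20⌋ = 17 → R; lat ⌊157.2577/10⌋ = 15 → P.
Square: lon ⌊2.7833/2⌋ = 1; lat ⌊7.2577/1⌋ = 7.
Subsquare: lon ⌊0.7833/0.0833333⌋ = 9 → j; lat ⌊0.2577/0.0416667⌋ = 6 → g.

RP17jg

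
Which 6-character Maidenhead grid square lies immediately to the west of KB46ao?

KB36xo

Longitude subsquare a = 0; −1 → -1, wraps to 23 = x, carry into square.
Longitude square 4; −1 → 3.
The latitude characters are unchanged.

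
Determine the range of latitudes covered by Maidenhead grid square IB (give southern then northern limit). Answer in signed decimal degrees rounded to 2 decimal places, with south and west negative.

Field I=8, B=1: +8·20° lon, +1·10° lat → SW at lon -20°, lat -80°.
Cell spans 20° lon × 10° lat.
south -80.00, north -70.00.

-80.00, -70.00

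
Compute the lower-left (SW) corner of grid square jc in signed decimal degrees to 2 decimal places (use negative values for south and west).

Field J=9, C=2: +9·20° lon, +2·10° lat → SW at lon 0°, lat -70°.
latitude -70.00, longitude 0.00.

-70.00, 0.00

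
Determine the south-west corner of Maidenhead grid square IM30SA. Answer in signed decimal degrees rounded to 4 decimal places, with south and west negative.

30.0000, -12.5000

Field I=8, M=12: +8·20° lon, +12·10° lat → SW at lon -20°, lat 30°.
Square 3, 0: +3·2° lon, +0·1° lat → SW at lon -14°, lat 30°.
Subsquare s=18, a=0: +18·0.0833333° lon, +0·0.0416667° lat → SW at lon -12.5°, lat 30°.
latitude 30.0000, longitude -12.5000.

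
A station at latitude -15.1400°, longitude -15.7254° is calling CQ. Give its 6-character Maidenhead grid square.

Add 180° to longitude and 90° to latitude: 164.2746, 74.8600.
Field (20°×10°, letters A–R): lon ⌊164.2746/20⌋ = 8 → I; lat ⌊74.8600/10⌋ = 7 → H.
Square (2°×1°, digits 0–9): lon ⌊4.2746/2⌋ = 2; lat ⌊4.8600/1⌋ = 4.
Subsquare (5′×2.5′, letters a–x): lon ⌊0.2746/0.0833333⌋ = 3 → d; lat ⌊0.8600/0.0416667⌋ = 20 → u.

IH24du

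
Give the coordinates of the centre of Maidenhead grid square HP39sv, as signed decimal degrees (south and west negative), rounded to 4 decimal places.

Field H=7, P=15: +7·20° lon, +15·10° lat → SW at lon -40°, lat 60°.
Square 3, 9: +3·2° lon, +9·1° lat → SW at lon -34°, lat 69°.
Subsquare s=18, v=21: +18·0.0833333° lon, +21·0.0416667° lat → SW at lon -32.5°, lat 69.875°.
Cell spans 0.0833333° lon × 0.0416667° lat. Centre is SW corner plus half of each.
latitude 69.8958, longitude -32.4583.

69.8958, -32.4583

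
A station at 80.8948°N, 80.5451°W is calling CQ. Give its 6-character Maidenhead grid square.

ER90rv

Shift to the Maidenhead origin (180°W, 90°S): lon 99.4549, lat 170.8948.
Field (20°×10°, letters A–R): lon ⌊99.4549/20⌋ = 4 → E; lat ⌊170.8948/10⌋ = 17 → R.
Square (2°×1°, digits 0–9): lon ⌊19.4549/2⌋ = 9; lat ⌊0.8948/1⌋ = 0.
Subsquare (5′×2.5′, letters a–x): lon ⌊1.4549/0.0833333⌋ = 17 → r; lat ⌊0.8948/0.0416667⌋ = 21 → v.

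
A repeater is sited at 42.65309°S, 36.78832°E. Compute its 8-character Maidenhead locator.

KE87ji43

Offset from 180°W / 90°S: lon 216.78832°, lat 47.34691°.
Field (20°×10°, letters A–R): lon ⌊216.78832/20⌋ = 10 → K; lat ⌊47.34691/10⌋ = 4 → E.
Square (2°×1°, digits 0–9): lon ⌊16.78832/2⌋ = 8; lat ⌊7.34691/1⌋ = 7.
Subsquare (5′×2.5′, letters a–x): lon ⌊0.78832/0.0833333⌋ = 9 → j; lat ⌊0.34691/0.0416667⌋ = 8 → i.
Extended square (30″×15″, digits 0–9): lon ⌊0.03832/0.00833333⌋ = 4; lat ⌊0.01358/0.00416667⌋ = 3.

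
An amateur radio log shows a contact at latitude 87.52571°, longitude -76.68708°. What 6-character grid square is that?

Shift to the Maidenhead origin (180°W, 90°S): lon 103.3129, lat 177.5257.
Field: 103.3129/20 → 5 → F, 177.5257/10 → 17 → R; chars FR.
Square: 3.3129/2 → 1, 7.5257/1 → 7; chars 17.
Subsquare: 1.3129/0.0833333 → 15 → p, 0.5257/0.0416667 → 12 → m; chars pm.

FR17pm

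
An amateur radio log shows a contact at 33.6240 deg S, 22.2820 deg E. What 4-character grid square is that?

Add 180° to longitude and 90° to latitude: 202.28, 56.38.
Field (20°×10°, letters A–R): lon ⌊202.28/20⌋ = 10 → K; lat ⌊56.38/10⌋ = 5 → F.
Square (2°×1°, digits 0–9): lon ⌊2.28/2⌋ = 1; lat ⌊6.38/1⌋ = 6.

KF16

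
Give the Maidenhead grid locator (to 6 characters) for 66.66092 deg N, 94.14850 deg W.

EP26wp

Add 180° to longitude and 90° to latitude: 85.8515, 156.6609.
Field (20°×10°, letters A–R): lon ⌊85.8515/20⌋ = 4 → E; lat ⌊156.6609/10⌋ = 15 → P.
Square (2°×1°, digits 0–9): lon ⌊5.8515/2⌋ = 2; lat ⌊6.6609/1⌋ = 6.
Subsquare (5′×2.5′, letters a–x): lon ⌊1.8515/0.0833333⌋ = 22 → w; lat ⌊0.6609/0.0416667⌋ = 15 → p.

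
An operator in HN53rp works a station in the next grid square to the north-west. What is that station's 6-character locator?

HN53qq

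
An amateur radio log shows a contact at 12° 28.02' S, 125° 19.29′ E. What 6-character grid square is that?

Shift to the Maidenhead origin (180°W, 90°S): lon 305.3215, lat 77.5330.
Field (20°×10°, letters A–R): 305.3215/20 → 15 → P, 77.5330/10 → 7 → H; chars PH.
Square (2°×1°, digits 0–9): 5.3215/2 → 2, 7.5330/1 → 7; chars 27.
Subsquare (5′×2.5′, letters a–x): 1.3215/0.0833333 → 15 → p, 0.5330/0.0416667 → 12 → m; chars pm.

PH27pm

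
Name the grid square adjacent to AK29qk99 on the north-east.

AK29rl00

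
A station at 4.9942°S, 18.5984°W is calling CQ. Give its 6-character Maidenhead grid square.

Add 180° to longitude and 90° to latitude: 161.4016, 85.0058.
Field: lon ⌊161.4016/20⌋ = 8 → I; lat ⌊85.0058/10⌋ = 8 → I.
Square: lon ⌊1.4016/2⌋ = 0; lat ⌊5.0058/1⌋ = 5.
Subsquare: lon ⌊1.4016/0.0833333⌋ = 16 → q; lat ⌊0.0058/0.0416667⌋ = 0 → a.

II05qa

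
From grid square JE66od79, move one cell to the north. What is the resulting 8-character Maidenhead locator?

JE66oe70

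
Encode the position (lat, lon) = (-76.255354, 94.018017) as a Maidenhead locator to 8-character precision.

Add 180° to longitude and 90° to latitude: 274.01802, 13.74465.
Field (20°×10°, letters A–R): 274.01802/20 → 13 → N, 13.74465/10 → 1 → B; chars NB.
Square (2°×1°, digits 0–9): 14.01802/2 → 7, 3.74465/1 → 3; chars 73.
Subsquare (5′×2.5′, letters a–x): 0.01802/0.0833333 → 0 → a, 0.74465/0.0416667 → 17 → r; chars ar.
Extended square (30″×15″, digits 0–9): 0.01802/0.00833333 → 2, 0.03631/0.00416667 → 8; chars 28.

NB73ar28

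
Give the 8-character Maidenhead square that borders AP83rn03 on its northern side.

AP83rn04

Latitude extended square 3; +1 → 4.
The longitude characters are unchanged.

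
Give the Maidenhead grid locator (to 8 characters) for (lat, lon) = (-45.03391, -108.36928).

Shift to the Maidenhead origin (180°W, 90°S): lon 71.63072, lat 44.96609.
Field: lon ⌊71.63072/20⌋ = 3 → D; lat ⌊44.96609/10⌋ = 4 → E.
Square: lon ⌊11.63072/2⌋ = 5; lat ⌊4.96609/1⌋ = 4.
Subsquare: lon ⌊1.63072/0.0833333⌋ = 19 → t; lat ⌊0.96609/0.0416667⌋ = 23 → x.
Extended square: lon ⌊0.04739/0.00833333⌋ = 5; lat ⌊0.00776/0.00416667⌋ = 1.

DE54tx51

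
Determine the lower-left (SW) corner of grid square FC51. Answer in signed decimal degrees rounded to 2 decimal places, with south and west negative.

Field F=5, C=2: +5·20° lon, +2·10° lat → SW at lon -80°, lat -70°.
Square 5, 1: +5·2° lon, +1·1° lat → SW at lon -70°, lat -69°.
latitude -69.00, longitude -70.00.

-69.00, -70.00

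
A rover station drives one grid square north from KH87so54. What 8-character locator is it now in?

KH87so55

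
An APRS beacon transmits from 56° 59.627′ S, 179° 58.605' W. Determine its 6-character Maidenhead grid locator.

Add 180° to longitude and 90° to latitude: 0.0232, 33.0062.
Field (20°×10°, letters A–R): 0.0232/20 → 0 → A, 33.0062/10 → 3 → D; chars AD.
Square (2°×1°, digits 0–9): 0.0232/2 → 0, 3.0062/1 → 3; chars 03.
Subsquare (5′×2.5′, letters a–x): 0.0232/0.0833333 → 0 → a, 0.0062/0.0416667 → 0 → a; chars aa.

AD03aa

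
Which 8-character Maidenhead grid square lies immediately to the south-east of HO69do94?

HO69eo03

Longitude extended square 9; +1 → 10, wraps to 0, carry into subsquare.
Longitude subsquare d = 3; +1 → 4 = e.
Latitude extended square 4; −1 → 3.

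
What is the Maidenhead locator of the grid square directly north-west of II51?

Longitude square 5; −1 → 4.
Latitude square 1; +1 → 2.

II42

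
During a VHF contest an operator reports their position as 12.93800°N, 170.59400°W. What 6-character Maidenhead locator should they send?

Add 180° to longitude and 90° to latitude: 9.4060, 102.9380.
Field: lon ⌊9.4060/20⌋ = 0 → A; lat ⌊102.9380/10⌋ = 10 → K.
Square: lon ⌊9.4060/2⌋ = 4; lat ⌊2.9380/1⌋ = 2.
Subsquare: lon ⌊1.4060/0.0833333⌋ = 16 → q; lat ⌊0.9380/0.0416667⌋ = 22 → w.

AK42qw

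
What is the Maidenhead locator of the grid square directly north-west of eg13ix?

EG14ha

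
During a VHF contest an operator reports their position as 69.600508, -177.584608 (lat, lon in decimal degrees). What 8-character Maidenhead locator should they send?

AP19eo94

Shift to the Maidenhead origin (180°W, 90°S): lon 2.41539, lat 159.60051.
Field: lon ⌊2.41539/20⌋ = 0 → A; lat ⌊159.60051/10⌋ = 15 → P.
Square: lon ⌊2.41539/2⌋ = 1; lat ⌊9.60051/1⌋ = 9.
Subsquare: lon ⌊0.41539/0.0833333⌋ = 4 → e; lat ⌊0.60051/0.0416667⌋ = 14 → o.
Extended square: lon ⌊0.08206/0.00833333⌋ = 9; lat ⌊0.01717/0.00416667⌋ = 4.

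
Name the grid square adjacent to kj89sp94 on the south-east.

Longitude extended square 9; +1 → 10, wraps to 0, carry into subsquare.
Longitude subsquare s = 18; +1 → 19 = t.
Latitude extended square 4; −1 → 3.

KJ89tp03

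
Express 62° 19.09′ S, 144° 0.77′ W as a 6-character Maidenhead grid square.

BC77xq

Add 180° to longitude and 90° to latitude: 35.9872, 27.6818.
Field: 35.9872/20 → 1 → B, 27.6818/10 → 2 → C; chars BC.
Square: 15.9872/2 → 7, 7.6818/1 → 7; chars 77.
Subsquare: 1.9872/0.0833333 → 23 → x, 0.6818/0.0416667 → 16 → q; chars xq.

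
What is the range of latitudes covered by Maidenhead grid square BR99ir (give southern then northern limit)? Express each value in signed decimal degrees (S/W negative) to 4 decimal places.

Field B=1, R=17: +1·20° lon, +17·10° lat → SW at lon -160°, lat 80°.
Square 9, 9: +9·2° lon, +9·1° lat → SW at lon -142°, lat 89°.
Subsquare i=8, r=17: +8·0.0833333° lon, +17·0.0416667° lat → SW at lon -141.333°, lat 89.7083°.
Cell spans 0.0833333° lon × 0.0416667° lat.
south 89.7083, north 89.7500.

89.7083, 89.7500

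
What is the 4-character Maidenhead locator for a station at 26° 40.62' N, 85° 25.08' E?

NL26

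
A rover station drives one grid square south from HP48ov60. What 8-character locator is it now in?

HP48ou69

Latitude extended square 0; −1 → -1, wraps to 9, carry into subsquare.
Latitude subsquare v = 21; −1 → 20 = u.
The longitude characters are unchanged.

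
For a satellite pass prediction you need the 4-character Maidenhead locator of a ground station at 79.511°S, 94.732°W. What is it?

Shift to the Maidenhead origin (180°W, 90°S): lon 85.27, lat 10.49.
Field: 85.27/20 → 4 → E, 10.49/10 → 1 → B; chars EB.
Square: 5.27/2 → 2, 0.49/1 → 0; chars 20.

EB20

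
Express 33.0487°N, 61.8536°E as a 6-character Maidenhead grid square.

MM03wb

Add 180° to longitude and 90° to latitude: 241.8536, 123.0487.
Field: 241.8536/20 → 12 → M, 123.0487/10 → 12 → M; chars MM.
Square: 1.8536/2 → 0, 3.0487/1 → 3; chars 03.
Subsquare: 1.8536/0.0833333 → 22 → w, 0.0487/0.0416667 → 1 → b; chars wb.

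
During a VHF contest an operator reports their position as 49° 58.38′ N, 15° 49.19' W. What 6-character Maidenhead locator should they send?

IN29cx

Shift to the Maidenhead origin (180°W, 90°S): lon 164.1802, lat 139.9730.
Field: lon ⌊164.1802/20⌋ = 8 → I; lat ⌊139.9730/10⌋ = 13 → N.
Square: lon ⌊4.1802/2⌋ = 2; lat ⌊9.9730/1⌋ = 9.
Subsquare: lon ⌊0.1802/0.0833333⌋ = 2 → c; lat ⌊0.9730/0.0416667⌋ = 23 → x.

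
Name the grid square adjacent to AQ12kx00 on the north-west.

Longitude extended square 0; −1 → -1, wraps to 9, carry into subsquare.
Longitude subsquare k = 10; −1 → 9 = j.
Latitude extended square 0; +1 → 1.

AQ12jx91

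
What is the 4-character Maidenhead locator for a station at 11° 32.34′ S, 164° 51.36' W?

AH78

Add 180° to longitude and 90° to latitude: 15.14, 78.46.
Field: lon ⌊15.14/20⌋ = 0 → A; lat ⌊78.46/10⌋ = 7 → H.
Square: lon ⌊15.14/2⌋ = 7; lat ⌊8.46/1⌋ = 8.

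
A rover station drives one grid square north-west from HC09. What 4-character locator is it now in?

GD90

Longitude square 0; −1 → -1, wraps to 9, carry into field.
Longitude field H = 7; −1 → 6 = G.
Latitude square 9; +1 → 10, wraps to 0, carry into field.
Latitude field C = 2; +1 → 3 = D.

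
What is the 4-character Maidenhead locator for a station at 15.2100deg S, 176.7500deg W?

AH14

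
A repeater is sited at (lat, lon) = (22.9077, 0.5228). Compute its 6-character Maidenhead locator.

JL02gv

Add 180° to longitude and 90° to latitude: 180.5228, 112.9077.
Field: 180.5228/20 → 9 → J, 112.9077/10 → 11 → L; chars JL.
Square: 0.5228/2 → 0, 2.9077/1 → 2; chars 02.
Subsquare: 0.5228/0.0833333 → 6 → g, 0.9077/0.0416667 → 21 → v; chars gv.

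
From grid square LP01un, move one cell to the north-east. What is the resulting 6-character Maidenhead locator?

Longitude subsquare u = 20; +1 → 21 = v.
Latitude subsquare n = 13; +1 → 14 = o.

LP01vo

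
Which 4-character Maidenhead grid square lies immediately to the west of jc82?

Longitude square 8; −1 → 7.
The latitude characters are unchanged.

JC72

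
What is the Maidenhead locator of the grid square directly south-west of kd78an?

Longitude subsquare a = 0; −1 → -1, wraps to 23 = x, carry into square.
Longitude square 7; −1 → 6.
Latitude subsquare n = 13; −1 → 12 = m.

KD68xm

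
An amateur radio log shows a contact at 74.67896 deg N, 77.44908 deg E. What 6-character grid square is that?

Shift to the Maidenhead origin (180°W, 90°S): lon 257.4491, lat 164.6790.
Field: 257.4491/20 → 12 → M, 164.6790/10 → 16 → Q; chars MQ.
Square: 17.4491/2 → 8, 4.6790/1 → 4; chars 84.
Subsquare: 1.4491/0.0833333 → 17 → r, 0.6790/0.0416667 → 16 → q; chars rq.

MQ84rq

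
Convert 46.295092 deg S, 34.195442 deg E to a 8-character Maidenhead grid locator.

KE73cq39

Shift to the Maidenhead origin (180°W, 90°S): lon 214.19544, lat 43.70491.
Field: 214.19544/20 → 10 → K, 43.70491/10 → 4 → E; chars KE.
Square: 14.19544/2 → 7, 3.70491/1 → 3; chars 73.
Subsquare: 0.19544/0.0833333 → 2 → c, 0.70491/0.0416667 → 16 → q; chars cq.
Extended square: 0.02878/0.00833333 → 3, 0.03824/0.00416667 → 9; chars 39.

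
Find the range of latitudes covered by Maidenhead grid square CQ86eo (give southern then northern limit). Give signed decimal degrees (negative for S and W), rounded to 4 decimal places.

Field C=2, Q=16: +2·20° lon, +16·10° lat → SW at lon -140°, lat 70°.
Square 8, 6: +8·2° lon, +6·1° lat → SW at lon -124°, lat 76°.
Subsquare e=4, o=14: +4·0.0833333° lon, +14·0.0416667° lat → SW at lon -123.667°, lat 76.5833°.
Cell spans 0.0833333° lon × 0.0416667° lat.
south 76.5833, north 76.6250.

76.5833, 76.6250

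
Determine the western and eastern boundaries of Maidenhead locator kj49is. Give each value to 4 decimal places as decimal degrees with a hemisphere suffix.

Field K=10, J=9: +10·20° lon, +9·10° lat → SW at lon 20°, lat 0°.
Square 4, 9: +4·2° lon, +9·1° lat → SW at lon 28°, lat 9°.
Subsquare i=8, s=18: +8·0.0833333° lon, +18·0.0416667° lat → SW at lon 28.6667°, lat 9.75°.
Cell spans 0.0833333° lon × 0.0416667° lat.
west 28.6667° E, east 28.7500° E.

28.6667° E, 28.7500° E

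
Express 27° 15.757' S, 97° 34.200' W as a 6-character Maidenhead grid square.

EG12fr

Add 180° to longitude and 90° to latitude: 82.4300, 62.7374.
Field: lon ⌊82.4300/20⌋ = 4 → E; lat ⌊62.7374/10⌋ = 6 → G.
Square: lon ⌊2.4300/2⌋ = 1; lat ⌊2.7374/1⌋ = 2.
Subsquare: lon ⌊0.4300/0.0833333⌋ = 5 → f; lat ⌊0.7374/0.0416667⌋ = 17 → r.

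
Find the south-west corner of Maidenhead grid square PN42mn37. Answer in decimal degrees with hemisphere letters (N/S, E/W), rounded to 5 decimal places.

Field P=15, N=13: +15·20° lon, +13·10° lat → SW at lon 120°, lat 40°.
Square 4, 2: +4·2° lon, +2·1° lat → SW at lon 128°, lat 42°.
Subsquare m=12, n=13: +12·0.0833333° lon, +13·0.0416667° lat → SW at lon 129°, lat 42.5417°.
Extended square 3, 7: +3·0.00833333° lon, +7·0.00416667° lat → SW at lon 129.025°, lat 42.5708°.
latitude 42.57083° N, longitude 129.02500° E.

42.57083° N, 129.02500° E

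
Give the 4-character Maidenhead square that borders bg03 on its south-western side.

AG92

Longitude square 0; −1 → -1, wraps to 9, carry into field.
Longitude field B = 1; −1 → 0 = A.
Latitude square 3; −1 → 2.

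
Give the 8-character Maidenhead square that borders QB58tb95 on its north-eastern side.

QB58ub06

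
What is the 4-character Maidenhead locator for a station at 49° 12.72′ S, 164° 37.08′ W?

Add 180° to longitude and 90° to latitude: 15.38, 40.79.
Field: lon ⌊15.38/20⌋ = 0 → A; lat ⌊40.79/10⌋ = 4 → E.
Square: lon ⌊15.38/2⌋ = 7; lat ⌊0.79/1⌋ = 0.

AE70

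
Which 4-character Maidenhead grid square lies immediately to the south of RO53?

RO52

Latitude square 3; −1 → 2.
The longitude characters are unchanged.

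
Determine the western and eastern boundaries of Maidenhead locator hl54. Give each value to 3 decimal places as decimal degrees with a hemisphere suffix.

Field H=7, L=11: +7·20° lon, +11·10° lat → SW at lon -40°, lat 20°.
Square 5, 4: +5·2° lon, +4·1° lat → SW at lon -30°, lat 24°.
Cell spans 2° lon × 1° lat.
west 30.000° W, east 28.000° W.

30.000° W, 28.000° W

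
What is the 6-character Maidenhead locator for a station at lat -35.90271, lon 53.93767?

LF64xc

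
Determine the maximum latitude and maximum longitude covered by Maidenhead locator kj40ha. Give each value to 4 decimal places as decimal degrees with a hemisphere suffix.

Field K=10, J=9: +10·20° lon, +9·10° lat → SW at lon 20°, lat 0°.
Square 4, 0: +4·2° lon, +0·1° lat → SW at lon 28°, lat 0°.
Subsquare h=7, a=0: +7·0.0833333° lon, +0·0.0416667° lat → SW at lon 28.5833°, lat 0°.
Cell spans 0.0833333° lon × 0.0416667° lat. NE corner is SW corner plus one full cell.
latitude 0.0417° N, longitude 28.6667° E.

0.0417° N, 28.6667° E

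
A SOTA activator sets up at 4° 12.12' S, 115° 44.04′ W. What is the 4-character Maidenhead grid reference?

DI25

Add 180° to longitude and 90° to latitude: 64.27, 85.80.
Field: 64.27/20 → 3 → D, 85.80/10 → 8 → I; chars DI.
Square: 4.27/2 → 2, 5.80/1 → 5; chars 25.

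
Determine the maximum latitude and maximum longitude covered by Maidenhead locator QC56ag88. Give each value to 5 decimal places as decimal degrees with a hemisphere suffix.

63.71250° S, 150.07500° E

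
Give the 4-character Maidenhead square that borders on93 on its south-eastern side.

PN02

Longitude square 9; +1 → 10, wraps to 0, carry into field.
Longitude field O = 14; +1 → 15 = P.
Latitude square 3; −1 → 2.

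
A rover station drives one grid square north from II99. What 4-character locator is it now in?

IJ90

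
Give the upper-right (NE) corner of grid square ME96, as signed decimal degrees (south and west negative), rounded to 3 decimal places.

-43.000, 80.000

Field M=12, E=4: +12·20° lon, +4·10° lat → SW at lon 60°, lat -50°.
Square 9, 6: +9·2° lon, +6·1° lat → SW at lon 78°, lat -44°.
Cell spans 2° lon × 1° lat. NE corner is SW corner plus one full cell.
latitude -43.000, longitude 80.000.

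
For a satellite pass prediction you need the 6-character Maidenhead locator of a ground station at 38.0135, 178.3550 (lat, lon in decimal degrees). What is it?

Add 180° to longitude and 90° to latitude: 358.3550, 128.0135.
Field (20°×10°, letters A–R): 358.3550/20 → 17 → R, 128.0135/10 → 12 → M; chars RM.
Square (2°×1°, digits 0–9): 18.3550/2 → 9, 8.0135/1 → 8; chars 98.
Subsquare (5′×2.5′, letters a–x): 0.3550/0.0833333 → 4 → e, 0.0135/0.0416667 → 0 → a; chars ea.

RM98ea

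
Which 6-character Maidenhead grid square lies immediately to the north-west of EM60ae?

EM50xf

Longitude subsquare a = 0; −1 → -1, wraps to 23 = x, carry into square.
Longitude square 6; −1 → 5.
Latitude subsquare e = 4; +1 → 5 = f.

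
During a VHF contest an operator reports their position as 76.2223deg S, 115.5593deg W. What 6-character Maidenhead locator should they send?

DB23fs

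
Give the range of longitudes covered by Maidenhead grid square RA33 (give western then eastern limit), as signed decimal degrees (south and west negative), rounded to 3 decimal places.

166.000, 168.000

Field R=17, A=0: +17·20° lon, +0·10° lat → SW at lon 160°, lat -90°.
Square 3, 3: +3·2° lon, +3·1° lat → SW at lon 166°, lat -87°.
Cell spans 2° lon × 1° lat.
west 166.000, east 168.000.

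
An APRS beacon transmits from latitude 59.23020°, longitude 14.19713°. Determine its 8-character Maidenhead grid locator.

JO79cf35

Add 180° to longitude and 90° to latitude: 194.19713, 149.23020.
Field: 194.19713/20 → 9 → J, 149.23020/10 → 14 → O; chars JO.
Square: 14.19713/2 → 7, 9.23020/1 → 9; chars 79.
Subsquare: 0.19713/0.0833333 → 2 → c, 0.23020/0.0416667 → 5 → f; chars cf.
Extended square: 0.03046/0.00833333 → 3, 0.02187/0.00416667 → 5; chars 35.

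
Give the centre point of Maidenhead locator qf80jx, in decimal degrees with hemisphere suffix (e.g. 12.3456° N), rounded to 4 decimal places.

Field Q=16, F=5: +16·20° lon, +5·10° lat → SW at lon 140°, lat -40°.
Square 8, 0: +8·2° lon, +0·1° lat → SW at lon 156°, lat -40°.
Subsquare j=9, x=23: +9·0.0833333° lon, +23·0.0416667° lat → SW at lon 156.75°, lat -39.0417°.
Cell spans 0.0833333° lon × 0.0416667° lat. Centre is SW corner plus half of each.
latitude 39.0208° S, longitude 156.7917° E.

39.0208° S, 156.7917° E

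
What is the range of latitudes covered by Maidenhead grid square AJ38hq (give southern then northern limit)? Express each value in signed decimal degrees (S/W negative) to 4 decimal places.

8.6667, 8.7083

Field A=0, J=9: +0·20° lon, +9·10° lat → SW at lon -180°, lat 0°.
Square 3, 8: +3·2° lon, +8·1° lat → SW at lon -174°, lat 8°.
Subsquare h=7, q=16: +7·0.0833333° lon, +16·0.0416667° lat → SW at lon -173.417°, lat 8.66667°.
Cell spans 0.0833333° lon × 0.0416667° lat.
south 8.6667, north 8.7083.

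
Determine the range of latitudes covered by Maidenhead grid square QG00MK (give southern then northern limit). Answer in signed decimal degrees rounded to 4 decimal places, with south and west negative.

-29.5833, -29.5417

Field Q=16, G=6: +16·20° lon, +6·10° lat → SW at lon 140°, lat -30°.
Square 0, 0: +0·2° lon, +0·1° lat → SW at lon 140°, lat -30°.
Subsquare m=12, k=10: +12·0.0833333° lon, +10·0.0416667° lat → SW at lon 141°, lat -29.5833°.
Cell spans 0.0833333° lon × 0.0416667° lat.
south -29.5833, north -29.5417.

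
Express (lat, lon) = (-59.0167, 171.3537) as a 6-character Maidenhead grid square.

RD50qx

Shift to the Maidenhead origin (180°W, 90°S): lon 351.3537, lat 30.9833.
Field (20°×10°, letters A–R): lon ⌊351.3537/20⌋ = 17 → R; lat ⌊30.9833/10⌋ = 3 → D.
Square (2°×1°, digits 0–9): lon ⌊11.3537/2⌋ = 5; lat ⌊0.9833/1⌋ = 0.
Subsquare (5′×2.5′, letters a–x): lon ⌊1.3537/0.0833333⌋ = 16 → q; lat ⌊0.9833/0.0416667⌋ = 23 → x.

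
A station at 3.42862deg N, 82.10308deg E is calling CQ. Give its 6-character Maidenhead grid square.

Add 180° to longitude and 90° to latitude: 262.1031, 93.4286.
Field (20°×10°, letters A–R): lon ⌊262.1031/20⌋ = 13 → N; lat ⌊93.4286/10⌋ = 9 → J.
Square (2°×1°, digits 0–9): lon ⌊2.1031/2⌋ = 1; lat ⌊3.4286/1⌋ = 3.
Subsquare (5′×2.5′, letters a–x): lon ⌊0.1031/0.0833333⌋ = 1 → b; lat ⌊0.4286/0.0416667⌋ = 10 → k.

NJ13bk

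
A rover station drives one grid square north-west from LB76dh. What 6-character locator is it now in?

LB76ci

Longitude subsquare d = 3; −1 → 2 = c.
Latitude subsquare h = 7; +1 → 8 = i.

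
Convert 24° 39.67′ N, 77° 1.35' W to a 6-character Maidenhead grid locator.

FL14lp

Add 180° to longitude and 90° to latitude: 102.9775, 114.6612.
Field: 102.9775/20 → 5 → F, 114.6612/10 → 11 → L; chars FL.
Square: 2.9775/2 → 1, 4.6612/1 → 4; chars 14.
Subsquare: 0.9775/0.0833333 → 11 → l, 0.6612/0.0416667 → 15 → p; chars lp.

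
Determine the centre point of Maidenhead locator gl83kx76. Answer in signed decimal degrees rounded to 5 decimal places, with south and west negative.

Field G=6, L=11: +6·20° lon, +11·10° lat → SW at lon -60°, lat 20°.
Square 8, 3: +8·2° lon, +3·1° lat → SW at lon -44°, lat 23°.
Subsquare k=10, x=23: +10·0.0833333° lon, +23·0.0416667° lat → SW at lon -43.1667°, lat 23.9583°.
Extended square 7, 6: +7·0.00833333° lon, +6·0.00416667° lat → SW at lon -43.1083°, lat 23.9833°.
Cell spans 0.00833333° lon × 0.00416667° lat. Centre is SW corner plus half of each.
latitude 23.98542, longitude -43.10417.

23.98542, -43.10417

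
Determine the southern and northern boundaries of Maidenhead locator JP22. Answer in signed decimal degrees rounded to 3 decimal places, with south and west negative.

Field J=9, P=15: +9·20° lon, +15·10° lat → SW at lon 0°, lat 60°.
Square 2, 2: +2·2° lon, +2·1° lat → SW at lon 4°, lat 62°.
Cell spans 2° lon × 1° lat.
south 62.000, north 63.000.

62.000, 63.000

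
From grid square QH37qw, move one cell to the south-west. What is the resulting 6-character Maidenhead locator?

Longitude subsquare q = 16; −1 → 15 = p.
Latitude subsquare w = 22; −1 → 21 = v.

QH37pv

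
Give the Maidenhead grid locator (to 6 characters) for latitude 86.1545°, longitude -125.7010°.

Add 180° to longitude and 90° to latitude: 54.2990, 176.1545.
Field: 54.2990/20 → 2 → C, 176.1545/10 → 17 → R; chars CR.
Square: 14.2990/2 → 7, 6.1545/1 → 6; chars 76.
Subsquare: 0.2990/0.0833333 → 3 → d, 0.1545/0.0416667 → 3 → d; chars dd.

CR76dd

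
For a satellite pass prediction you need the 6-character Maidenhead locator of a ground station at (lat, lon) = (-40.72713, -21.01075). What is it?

HE99lg

Add 180° to longitude and 90° to latitude: 158.9892, 49.2729.
Field: 158.9892/20 → 7 → H, 49.2729/10 → 4 → E; chars HE.
Square: 18.9892/2 → 9, 9.2729/1 → 9; chars 99.
Subsquare: 0.9892/0.0833333 → 11 → l, 0.2729/0.0416667 → 6 → g; chars lg.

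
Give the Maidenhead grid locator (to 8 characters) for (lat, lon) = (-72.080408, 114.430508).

Shift to the Maidenhead origin (180°W, 90°S): lon 294.43051, lat 17.91959.
Field: lon ⌊294.43051/20⌋ = 14 → O; lat ⌊17.91959/10⌋ = 1 → B.
Square: lon ⌊14.43051/2⌋ = 7; lat ⌊7.91959/1⌋ = 7.
Subsquare: lon ⌊0.43051/0.0833333⌋ = 5 → f; lat ⌊0.91959/0.0416667⌋ = 22 → w.
Extended square: lon ⌊0.01384/0.00833333⌋ = 1; lat ⌊0.00293/0.00416667⌋ = 0.

OB77fw10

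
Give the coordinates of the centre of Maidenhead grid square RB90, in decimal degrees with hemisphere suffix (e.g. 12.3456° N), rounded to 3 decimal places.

79.500° S, 179.000° E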